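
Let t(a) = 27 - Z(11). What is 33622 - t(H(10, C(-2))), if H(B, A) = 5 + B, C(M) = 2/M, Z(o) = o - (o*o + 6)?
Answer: 33479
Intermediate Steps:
Z(o) = -6 + o - o**2 (Z(o) = o - (o**2 + 6) = o - (6 + o**2) = o + (-6 - o**2) = -6 + o - o**2)
t(a) = 143 (t(a) = 27 - (-6 + 11 - 1*11**2) = 27 - (-6 + 11 - 1*121) = 27 - (-6 + 11 - 121) = 27 - 1*(-116) = 27 + 116 = 143)
33622 - t(H(10, C(-2))) = 33622 - 1*143 = 33622 - 143 = 33479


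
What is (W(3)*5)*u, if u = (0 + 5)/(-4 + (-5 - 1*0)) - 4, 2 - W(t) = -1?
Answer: -205/3 ≈ -68.333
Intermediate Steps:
W(t) = 3 (W(t) = 2 - 1*(-1) = 2 + 1 = 3)
u = -41/9 (u = 5/(-4 + (-5 + 0)) - 4 = 5/(-4 - 5) - 4 = 5/(-9) - 4 = 5*(-⅑) - 4 = -5/9 - 4 = -41/9 ≈ -4.5556)
(W(3)*5)*u = (3*5)*(-41/9) = 15*(-41/9) = -205/3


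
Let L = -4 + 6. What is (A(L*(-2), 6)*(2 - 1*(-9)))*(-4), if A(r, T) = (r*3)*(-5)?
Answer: -2640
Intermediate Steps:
L = 2
A(r, T) = -15*r (A(r, T) = (3*r)*(-5) = -15*r)
(A(L*(-2), 6)*(2 - 1*(-9)))*(-4) = ((-30*(-2))*(2 - 1*(-9)))*(-4) = ((-15*(-4))*(2 + 9))*(-4) = (60*11)*(-4) = 660*(-4) = -2640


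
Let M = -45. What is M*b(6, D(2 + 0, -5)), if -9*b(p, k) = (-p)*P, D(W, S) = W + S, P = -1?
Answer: 30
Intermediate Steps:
D(W, S) = S + W
b(p, k) = -p/9 (b(p, k) = -(-p)*(-1)/9 = -p/9)
M*b(6, D(2 + 0, -5)) = -(-5)*6 = -45*(-⅔) = 30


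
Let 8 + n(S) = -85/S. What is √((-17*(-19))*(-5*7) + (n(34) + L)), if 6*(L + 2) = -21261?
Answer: I*√14861 ≈ 121.91*I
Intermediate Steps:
n(S) = -8 - 85/S
L = -7091/2 (L = -2 + (⅙)*(-21261) = -2 - 7087/2 = -7091/2 ≈ -3545.5)
√((-17*(-19))*(-5*7) + (n(34) + L)) = √((-17*(-19))*(-5*7) + ((-8 - 85/34) - 7091/2)) = √(323*(-35) + ((-8 - 85*1/34) - 7091/2)) = √(-11305 + ((-8 - 5/2) - 7091/2)) = √(-11305 + (-21/2 - 7091/2)) = √(-11305 - 3556) = √(-14861) = I*√14861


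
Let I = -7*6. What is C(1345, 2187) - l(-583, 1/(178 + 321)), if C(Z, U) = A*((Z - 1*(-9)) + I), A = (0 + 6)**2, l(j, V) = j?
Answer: 47815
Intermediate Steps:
I = -42
A = 36 (A = 6**2 = 36)
C(Z, U) = -1188 + 36*Z (C(Z, U) = 36*((Z - 1*(-9)) - 42) = 36*((Z + 9) - 42) = 36*((9 + Z) - 42) = 36*(-33 + Z) = -1188 + 36*Z)
C(1345, 2187) - l(-583, 1/(178 + 321)) = (-1188 + 36*1345) - 1*(-583) = (-1188 + 48420) + 583 = 47232 + 583 = 47815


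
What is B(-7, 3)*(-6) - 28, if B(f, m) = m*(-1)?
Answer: -10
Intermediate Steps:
B(f, m) = -m
B(-7, 3)*(-6) - 28 = -1*3*(-6) - 28 = -3*(-6) - 28 = 18 - 28 = -10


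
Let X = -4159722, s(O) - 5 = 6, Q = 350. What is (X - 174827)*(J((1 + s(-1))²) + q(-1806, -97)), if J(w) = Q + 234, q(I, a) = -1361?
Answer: 3367944573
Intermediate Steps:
s(O) = 11 (s(O) = 5 + 6 = 11)
J(w) = 584 (J(w) = 350 + 234 = 584)
(X - 174827)*(J((1 + s(-1))²) + q(-1806, -97)) = (-4159722 - 174827)*(584 - 1361) = -4334549*(-777) = 3367944573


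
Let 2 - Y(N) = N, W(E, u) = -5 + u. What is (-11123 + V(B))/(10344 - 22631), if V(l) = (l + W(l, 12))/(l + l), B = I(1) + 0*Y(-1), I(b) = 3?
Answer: 33364/36861 ≈ 0.90513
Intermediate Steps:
Y(N) = 2 - N
B = 3 (B = 3 + 0*(2 - 1*(-1)) = 3 + 0*(2 + 1) = 3 + 0*3 = 3 + 0 = 3)
V(l) = (7 + l)/(2*l) (V(l) = (l + (-5 + 12))/(l + l) = (l + 7)/((2*l)) = (7 + l)*(1/(2*l)) = (7 + l)/(2*l))
(-11123 + V(B))/(10344 - 22631) = (-11123 + (½)*(7 + 3)/3)/(10344 - 22631) = (-11123 + (½)*(⅓)*10)/(-12287) = (-11123 + 5/3)*(-1/12287) = -33364/3*(-1/12287) = 33364/36861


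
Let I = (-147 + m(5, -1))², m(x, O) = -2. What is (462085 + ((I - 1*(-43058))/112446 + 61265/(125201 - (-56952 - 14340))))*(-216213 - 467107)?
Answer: -35234875862455656380/111590161 ≈ -3.1575e+11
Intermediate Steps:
I = 22201 (I = (-147 - 2)² = (-149)² = 22201)
(462085 + ((I - 1*(-43058))/112446 + 61265/(125201 - (-56952 - 14340))))*(-216213 - 467107) = (462085 + ((22201 - 1*(-43058))/112446 + 61265/(125201 - (-56952 - 14340))))*(-216213 - 467107) = (462085 + ((22201 + 43058)*(1/112446) + 61265/(125201 - 1*(-71292))))*(-683320) = (462085 + (65259*(1/112446) + 61265/(125201 + 71292)))*(-683320) = (462085 + (7251/12494 + 61265/196493))*(-683320) = (462085 + 2190215653/2454983542)*(-683320) = (1134413260220723/2454983542)*(-683320) = -35234875862455656380/111590161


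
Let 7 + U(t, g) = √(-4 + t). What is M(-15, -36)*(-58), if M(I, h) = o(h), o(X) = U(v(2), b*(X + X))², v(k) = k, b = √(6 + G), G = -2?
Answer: -2726 + 812*I*√2 ≈ -2726.0 + 1148.3*I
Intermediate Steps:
b = 2 (b = √(6 - 2) = √4 = 2)
U(t, g) = -7 + √(-4 + t)
o(X) = (-7 + I*√2)² (o(X) = (-7 + √(-4 + 2))² = (-7 + √(-2))² = (-7 + I*√2)²)
M(I, h) = (7 - I*√2)²
M(-15, -36)*(-58) = (7 - I*√2)²*(-58) = -58*(7 - I*√2)²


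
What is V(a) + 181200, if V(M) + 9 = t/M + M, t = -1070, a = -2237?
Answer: 400321168/2237 ≈ 1.7895e+5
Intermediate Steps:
V(M) = -9 + M - 1070/M (V(M) = -9 + (-1070/M + M) = -9 + (M - 1070/M) = -9 + M - 1070/M)
V(a) + 181200 = (-9 - 2237 - 1070/(-2237)) + 181200 = (-9 - 2237 - 1070*(-1/2237)) + 181200 = (-9 - 2237 + 1070/2237) + 181200 = -5023232/2237 + 181200 = 400321168/2237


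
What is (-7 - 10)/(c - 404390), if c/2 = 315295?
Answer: -17/226200 ≈ -7.5155e-5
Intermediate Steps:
c = 630590 (c = 2*315295 = 630590)
(-7 - 10)/(c - 404390) = (-7 - 10)/(630590 - 404390) = -17/226200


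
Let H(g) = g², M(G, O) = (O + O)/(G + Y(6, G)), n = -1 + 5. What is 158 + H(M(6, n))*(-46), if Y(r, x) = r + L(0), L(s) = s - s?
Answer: 1238/9 ≈ 137.56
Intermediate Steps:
L(s) = 0
n = 4
Y(r, x) = r (Y(r, x) = r + 0 = r)
M(G, O) = 2*O/(6 + G) (M(G, O) = (O + O)/(G + 6) = (2*O)/(6 + G) = 2*O/(6 + G))
158 + H(M(6, n))*(-46) = 158 + (2*4/(6 + 6))²*(-46) = 158 + (2*4/12)²*(-46) = 158 + (2*4*(1/12))²*(-46) = 158 + (⅔)²*(-46) = 158 + (4/9)*(-46) = 158 - 184/9 = 1238/9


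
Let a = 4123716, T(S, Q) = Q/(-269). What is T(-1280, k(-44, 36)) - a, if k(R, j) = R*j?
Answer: -1109278020/269 ≈ -4.1237e+6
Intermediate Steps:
T(S, Q) = -Q/269 (T(S, Q) = Q*(-1/269) = -Q/269)
T(-1280, k(-44, 36)) - a = -(-44)*36/269 - 1*4123716 = -1/269*(-1584) - 4123716 = 1584/269 - 4123716 = -1109278020/269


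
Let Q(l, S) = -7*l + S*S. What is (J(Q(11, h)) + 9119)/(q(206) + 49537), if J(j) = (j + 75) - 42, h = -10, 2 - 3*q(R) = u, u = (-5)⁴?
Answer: 27525/147988 ≈ 0.18599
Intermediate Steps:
u = 625
q(R) = -623/3 (q(R) = ⅔ - ⅓*625 = ⅔ - 625/3 = -623/3)
Q(l, S) = S² - 7*l (Q(l, S) = -7*l + S² = S² - 7*l)
J(j) = 33 + j (J(j) = (75 + j) - 42 = 33 + j)
(J(Q(11, h)) + 9119)/(q(206) + 49537) = ((33 + ((-10)² - 7*11)) + 9119)/(-623/3 + 49537) = ((33 + (100 - 77)) + 9119)/(147988/3) = ((33 + 23) + 9119)*(3/147988) = (56 + 9119)*(3/147988) = 9175*(3/147988) = 27525/147988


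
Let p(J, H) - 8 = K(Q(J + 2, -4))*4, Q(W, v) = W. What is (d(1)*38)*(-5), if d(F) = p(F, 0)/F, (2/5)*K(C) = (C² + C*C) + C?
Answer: -41420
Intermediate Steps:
K(C) = 5*C² + 5*C/2 (K(C) = 5*((C² + C*C) + C)/2 = 5*((C² + C²) + C)/2 = 5*(2*C² + C)/2 = 5*(C + 2*C²)/2 = 5*C² + 5*C/2)
p(J, H) = 8 + 10*(2 + J)*(5 + 2*J) (p(J, H) = 8 + (5*(J + 2)*(1 + 2*(J + 2))/2)*4 = 8 + (5*(2 + J)*(1 + 2*(2 + J))/2)*4 = 8 + (5*(2 + J)*(1 + (4 + 2*J))/2)*4 = 8 + (5*(2 + J)*(5 + 2*J)/2)*4 = 8 + 10*(2 + J)*(5 + 2*J))
d(F) = (108 + 20*F² + 90*F)/F
(d(1)*38)*(-5) = ((90 + 20*1 + 108/1)*38)*(-5) = ((90 + 20 + 108*1)*38)*(-5) = ((90 + 20 + 108)*38)*(-5) = (218*38)*(-5) = 8284*(-5) = -41420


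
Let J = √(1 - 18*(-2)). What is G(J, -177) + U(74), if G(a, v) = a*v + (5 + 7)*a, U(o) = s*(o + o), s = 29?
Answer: 4292 - 165*√37 ≈ 3288.3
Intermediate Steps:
U(o) = 58*o (U(o) = 29*(o + o) = 29*(2*o) = 58*o)
J = √37 (J = √(1 + 36) = √37 ≈ 6.0828)
G(a, v) = 12*a + a*v (G(a, v) = a*v + 12*a = 12*a + a*v)
G(J, -177) + U(74) = √37*(12 - 177) + 58*74 = √37*(-165) + 4292 = -165*√37 + 4292 = 4292 - 165*√37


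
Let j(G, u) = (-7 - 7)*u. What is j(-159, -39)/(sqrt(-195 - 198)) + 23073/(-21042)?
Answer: -7691/7014 - 182*I*sqrt(393)/131 ≈ -1.0965 - 27.542*I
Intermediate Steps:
j(G, u) = -14*u
j(-159, -39)/(sqrt(-195 - 198)) + 23073/(-21042) = (-14*(-39))/(sqrt(-195 - 198)) + 23073/(-21042) = 546/(sqrt(-393)) + 23073*(-1/21042) = 546/((I*sqrt(393))) - 7691/7014 = 546*(-I*sqrt(393)/393) - 7691/7014 = -182*I*sqrt(393)/131 - 7691/7014 = -7691/7014 - 182*I*sqrt(393)/131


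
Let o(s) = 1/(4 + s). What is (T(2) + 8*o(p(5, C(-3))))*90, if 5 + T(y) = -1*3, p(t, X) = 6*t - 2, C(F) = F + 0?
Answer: -1395/2 ≈ -697.50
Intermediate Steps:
C(F) = F
p(t, X) = -2 + 6*t
T(y) = -8 (T(y) = -5 - 1*3 = -5 - 3 = -8)
(T(2) + 8*o(p(5, C(-3))))*90 = (-8 + 8/(4 + (-2 + 6*5)))*90 = (-8 + 8/(4 + (-2 + 30)))*90 = (-8 + 8/(4 + 28))*90 = (-8 + 8/32)*90 = (-8 + 8*(1/32))*90 = (-8 + 1/4)*90 = -31/4*90 = -1395/2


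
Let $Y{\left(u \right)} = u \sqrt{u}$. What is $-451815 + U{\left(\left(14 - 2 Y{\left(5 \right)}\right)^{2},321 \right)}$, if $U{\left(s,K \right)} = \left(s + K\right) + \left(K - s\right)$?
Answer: $-451173$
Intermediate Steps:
$Y{\left(u \right)} = u^{\frac{3}{2}}$
$U{\left(s,K \right)} = 2 K$ ($U{\left(s,K \right)} = \left(K + s\right) + \left(K - s\right) = 2 K$)
$-451815 + U{\left(\left(14 - 2 Y{\left(5 \right)}\right)^{2},321 \right)} = -451815 + 2 \cdot 321 = -451815 + 642 = -451173$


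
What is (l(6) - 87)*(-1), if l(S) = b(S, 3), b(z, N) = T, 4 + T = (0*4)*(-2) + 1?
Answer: 90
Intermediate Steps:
T = -3 (T = -4 + ((0*4)*(-2) + 1) = -4 + (0*(-2) + 1) = -4 + (0 + 1) = -4 + 1 = -3)
b(z, N) = -3
l(S) = -3
(l(6) - 87)*(-1) = (-3 - 87)*(-1) = -90*(-1) = 90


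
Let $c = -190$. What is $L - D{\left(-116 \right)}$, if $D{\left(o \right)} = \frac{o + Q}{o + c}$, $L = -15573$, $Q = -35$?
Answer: $- \frac{4765489}{306} \approx -15574.0$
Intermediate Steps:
$D{\left(o \right)} = \frac{-35 + o}{-190 + o}$ ($D{\left(o \right)} = \frac{o - 35}{o - 190} = \frac{-35 + o}{-190 + o}$)
$L - D{\left(-116 \right)} = -15573 - \frac{-35 - 116}{-190 - 116} = -15573 - \frac{1}{-306} \left(-151\right) = -15573 - \left(- \frac{1}{306}\right) \left(-151\right) = -15573 - \frac{151}{306} = - \frac{4765489}{306}$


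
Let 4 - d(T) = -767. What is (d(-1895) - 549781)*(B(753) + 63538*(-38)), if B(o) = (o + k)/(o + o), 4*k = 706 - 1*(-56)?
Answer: 665427885357235/502 ≈ 1.3256e+12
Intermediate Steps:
k = 381/2 (k = (706 - 1*(-56))/4 = (706 + 56)/4 = (1/4)*762 = 381/2 ≈ 190.50)
d(T) = 771 (d(T) = 4 - 1*(-767) = 4 + 767 = 771)
B(o) = (381/2 + o)/(2*o) (B(o) = (o + 381/2)/(o + o) = (381/2 + o)/((2*o)) = (381/2 + o)*(1/(2*o)) = (381/2 + o)/(2*o))
(d(-1895) - 549781)*(B(753) + 63538*(-38)) = (771 - 549781)*((1/4)*(381 + 2*753)/753 + 63538*(-38)) = -549010*((1/4)*(1/753)*(381 + 1506) - 2414444) = -549010*((1/4)*(1/753)*1887 - 2414444) = -549010*(629/1004 - 2414444) = -549010*(-2424101147/1004) = 665427885357235/502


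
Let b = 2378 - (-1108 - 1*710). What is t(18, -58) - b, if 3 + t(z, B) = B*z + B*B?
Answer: -1879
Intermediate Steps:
t(z, B) = -3 + B**2 + B*z (t(z, B) = -3 + (B*z + B*B) = -3 + (B*z + B**2) = -3 + (B**2 + B*z) = -3 + B**2 + B*z)
b = 4196 (b = 2378 - (-1108 - 710) = 2378 - 1*(-1818) = 2378 + 1818 = 4196)
t(18, -58) - b = (-3 + (-58)**2 - 58*18) - 1*4196 = (-3 + 3364 - 1044) - 4196 = 2317 - 4196 = -1879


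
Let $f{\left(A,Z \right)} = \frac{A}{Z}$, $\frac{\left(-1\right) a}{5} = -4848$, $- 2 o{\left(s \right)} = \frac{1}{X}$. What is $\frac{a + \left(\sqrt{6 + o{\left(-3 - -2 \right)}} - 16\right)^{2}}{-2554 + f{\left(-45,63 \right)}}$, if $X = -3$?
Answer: $- \frac{1029091}{107298} + \frac{112 \sqrt{222}}{53649} \approx -9.5599$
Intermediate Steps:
$o{\left(s \right)} = \frac{1}{6}$ ($o{\left(s \right)} = - \frac{1}{2 \left(-3\right)} = \left(- \frac{1}{2}\right) \left(- \frac{1}{3}\right) = \frac{1}{6}$)
$a = 24240$ ($a = \left(-5\right) \left(-4848\right) = 24240$)
$\frac{a + \left(\sqrt{6 + o{\left(-3 - -2 \right)}} - 16\right)^{2}}{-2554 + f{\left(-45,63 \right)}} = \frac{24240 + \left(\sqrt{6 + \frac{1}{6}} - 16\right)^{2}}{-2554 - \frac{45}{63}} = \frac{24240 + \left(\sqrt{\frac{37}{6}} - 16\right)^{2}}{-2554 - \frac{5}{7}} = \frac{24240 + \left(\frac{\sqrt{222}}{6} - 16\right)^{2}}{-2554 - \frac{5}{7}} = \frac{24240 + \left(-16 + \frac{\sqrt{222}}{6}\right)^{2}}{- \frac{17883}{7}} = \left(24240 + \left(-16 + \frac{\sqrt{222}}{6}\right)^{2}\right) \left(- \frac{7}{17883}\right) = - \frac{56560}{5961} - \frac{7 \left(-16 + \frac{\sqrt{222}}{6}\right)^{2}}{17883}$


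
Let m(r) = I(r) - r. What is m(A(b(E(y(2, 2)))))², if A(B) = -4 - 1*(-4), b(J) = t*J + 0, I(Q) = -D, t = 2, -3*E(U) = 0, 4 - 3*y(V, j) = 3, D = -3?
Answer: 9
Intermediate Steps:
y(V, j) = ⅓ (y(V, j) = 4/3 - ⅓*3 = 4/3 - 1 = ⅓)
E(U) = 0 (E(U) = -⅓*0 = 0)
I(Q) = 3 (I(Q) = -1*(-3) = 3)
b(J) = 2*J (b(J) = 2*J + 0 = 2*J)
A(B) = 0 (A(B) = -4 + 4 = 0)
m(r) = 3 - r
m(A(b(E(y(2, 2)))))² = (3 - 1*0)² = (3 + 0)² = 3² = 9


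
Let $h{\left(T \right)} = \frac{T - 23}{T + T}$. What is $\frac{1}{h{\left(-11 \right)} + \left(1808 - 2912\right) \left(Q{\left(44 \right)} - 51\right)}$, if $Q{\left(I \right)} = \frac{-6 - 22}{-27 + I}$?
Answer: $\frac{187}{10869169} \approx 1.7205 \cdot 10^{-5}$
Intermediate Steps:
$Q{\left(I \right)} = - \frac{28}{-27 + I}$
$h{\left(T \right)} = \frac{-23 + T}{2 T}$
$\frac{1}{h{\left(-11 \right)} + \left(1808 - 2912\right) \left(Q{\left(44 \right)} - 51\right)} = \frac{1}{\frac{-23 - 11}{2 \left(-11\right)} + \left(1808 - 2912\right) \left(- \frac{28}{-27 + 44} - 51\right)} = \frac{1}{\frac{1}{2} \left(- \frac{1}{11}\right) \left(-34\right) - 1104 \left(- \frac{28}{17} - 51\right)} = \frac{1}{\frac{17}{11} - 1104 \left(\left(-28\right) \frac{1}{17} - 51\right)} = \frac{1}{\frac{17}{11} - 1104 \left(- \frac{28}{17} - 51\right)} = \frac{1}{\frac{17}{11} - - \frac{988080}{17}} = \frac{1}{\frac{17}{11} + \frac{988080}{17}} = \frac{1}{\frac{10869169}{187}} = \frac{187}{10869169}$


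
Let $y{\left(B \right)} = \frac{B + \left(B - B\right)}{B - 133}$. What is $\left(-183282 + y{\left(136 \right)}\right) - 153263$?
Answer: $- \frac{1009499}{3} \approx -3.365 \cdot 10^{5}$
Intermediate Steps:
$y{\left(B \right)} = \frac{B}{-133 + B}$ ($y{\left(B \right)} = \frac{B + 0}{-133 + B} = \frac{B}{-133 + B}$)
$\left(-183282 + y{\left(136 \right)}\right) - 153263 = \left(-183282 + \frac{136}{-133 + 136}\right) - 153263 = \left(-183282 + \frac{136}{3}\right) - 153263 = - \frac{549710}{3} - 153263 = - \frac{1009499}{3}$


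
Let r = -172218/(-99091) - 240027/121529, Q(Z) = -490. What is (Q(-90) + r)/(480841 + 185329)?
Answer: -1180729160449/1604461137139526 ≈ -0.00073590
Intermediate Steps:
r = -2855034135/12042430139 (r = -172218*(-1/99091) - 240027*1/121529 = 172218/99091 - 240027/121529 = -2855034135/12042430139 ≈ -0.23708)
(Q(-90) + r)/(480841 + 185329) = (-490 - 2855034135/12042430139)/(480841 + 185329) = -5903645802245/12042430139/666170 = -5903645802245/12042430139*1/666170 = -1180729160449/1604461137139526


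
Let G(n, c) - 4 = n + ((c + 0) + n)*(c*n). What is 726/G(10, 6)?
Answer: 363/487 ≈ 0.74538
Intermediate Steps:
G(n, c) = 4 + n + c*n*(c + n) (G(n, c) = 4 + (n + ((c + 0) + n)*(c*n)) = 4 + (n + (c + n)*(c*n)) = 4 + (n + c*n*(c + n)) = 4 + n + c*n*(c + n))
726/G(10, 6) = 726/(4 + 10 + 6*10**2 + 10*6**2) = 726/(4 + 10 + 6*100 + 10*36) = 726/(4 + 10 + 600 + 360) = 726/974 = 726*(1/974) = 363/487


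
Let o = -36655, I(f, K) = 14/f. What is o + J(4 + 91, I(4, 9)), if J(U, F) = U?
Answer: -36560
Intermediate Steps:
o + J(4 + 91, I(4, 9)) = -36655 + (4 + 91) = -36655 + 95 = -36560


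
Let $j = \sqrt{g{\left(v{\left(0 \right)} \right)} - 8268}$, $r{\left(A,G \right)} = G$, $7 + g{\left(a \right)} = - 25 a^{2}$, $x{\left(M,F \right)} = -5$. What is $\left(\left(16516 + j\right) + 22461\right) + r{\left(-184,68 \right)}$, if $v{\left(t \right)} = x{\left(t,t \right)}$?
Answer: $39045 + 10 i \sqrt{89} \approx 39045.0 + 94.34 i$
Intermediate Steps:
$v{\left(t \right)} = -5$
$g{\left(a \right)} = -7 - 25 a^{2}$
$j = 10 i \sqrt{89}$ ($j = \sqrt{\left(-7 - 25 \left(-5\right)^{2}\right) - 8268} = \sqrt{\left(-7 - 625\right) - 8268} = \sqrt{-632 - 8268} = \sqrt{-8900} = 10 i \sqrt{89} \approx 94.34 i$)
$\left(\left(16516 + j\right) + 22461\right) + r{\left(-184,68 \right)} = \left(\left(16516 + 10 i \sqrt{89}\right) + 22461\right) + 68 = \left(38977 + 10 i \sqrt{89}\right) + 68 = 39045 + 10 i \sqrt{89}$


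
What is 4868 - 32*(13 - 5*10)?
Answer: 6052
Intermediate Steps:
4868 - 32*(13 - 5*10) = 4868 - 32*(13 - 50) = 4868 - 32*(-37) = 4868 - 1*(-1184) = 4868 + 1184 = 6052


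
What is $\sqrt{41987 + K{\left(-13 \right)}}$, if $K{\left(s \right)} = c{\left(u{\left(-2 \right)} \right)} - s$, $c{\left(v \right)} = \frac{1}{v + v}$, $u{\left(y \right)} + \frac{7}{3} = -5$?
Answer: $\frac{3 \sqrt{2258663}}{22} \approx 204.94$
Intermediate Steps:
$u{\left(y \right)} = - \frac{22}{3}$ ($u{\left(y \right)} = - \frac{7}{3} - 5 = - \frac{22}{3}$)
$c{\left(v \right)} = \frac{1}{2 v}$
$K{\left(s \right)} = - \frac{3}{44} - s$ ($K{\left(s \right)} = \frac{1}{2 \left(- \frac{22}{3}\right)} - s = \frac{1}{2} \left(- \frac{3}{22}\right) - s = - \frac{3}{44} - s$)
$\sqrt{41987 + K{\left(-13 \right)}} = \sqrt{41987 - - \frac{569}{44}} = \sqrt{41987 + \left(- \frac{3}{44} + 13\right)} = \sqrt{41987 + \frac{569}{44}} = \sqrt{\frac{1847997}{44}} = \frac{3 \sqrt{2258663}}{22}$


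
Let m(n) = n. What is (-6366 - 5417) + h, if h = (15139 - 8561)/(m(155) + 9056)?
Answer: -108526635/9211 ≈ -11782.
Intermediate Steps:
h = 6578/9211 (h = (15139 - 8561)/(155 + 9056) = 6578/9211 ≈ 0.71415)
(-6366 - 5417) + h = (-6366 - 5417) + 6578/9211 = -11783 + 6578/9211 = -108526635/9211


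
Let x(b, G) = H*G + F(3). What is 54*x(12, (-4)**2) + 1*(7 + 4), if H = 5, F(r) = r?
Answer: 4493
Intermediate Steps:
x(b, G) = 3 + 5*G (x(b, G) = 5*G + 3 = 3 + 5*G)
54*x(12, (-4)**2) + 1*(7 + 4) = 54*(3 + 5*(-4)**2) + 1*(7 + 4) = 54*(3 + 5*16) + 1*11 = 54*(3 + 80) + 11 = 54*83 + 11 = 4482 + 11 = 4493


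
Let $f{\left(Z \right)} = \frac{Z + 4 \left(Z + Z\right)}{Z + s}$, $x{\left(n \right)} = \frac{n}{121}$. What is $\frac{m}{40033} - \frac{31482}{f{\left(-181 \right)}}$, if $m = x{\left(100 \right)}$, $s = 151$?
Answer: $- \frac{508328607320}{876762733} \approx -579.78$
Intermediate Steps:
$x{\left(n \right)} = \frac{n}{121}$ ($x{\left(n \right)} = n \frac{1}{121} = \frac{n}{121}$)
$m = \frac{100}{121}$ ($m = \frac{1}{121} \cdot 100 = \frac{100}{121} \approx 0.82645$)
$f{\left(Z \right)} = \frac{9 Z}{151 + Z}$ ($f{\left(Z \right)} = \frac{Z + 4 \left(Z + Z\right)}{Z + 151} = \frac{Z + 4 \cdot 2 Z}{151 + Z} = \frac{Z + 8 Z}{151 + Z} = \frac{9 Z}{151 + Z}$)
$\frac{m}{40033} - \frac{31482}{f{\left(-181 \right)}} = \frac{100}{121 \cdot 40033} - \frac{31482}{9 \left(-181\right) \frac{1}{151 - 181}} = \frac{100}{121} \cdot \frac{1}{40033} - \frac{31482}{9 \left(-181\right) \frac{1}{-30}} = \frac{100}{4843993} - \frac{31482}{9 \left(-181\right) \left(- \frac{1}{30}\right)} = \frac{100}{4843993} - \frac{31482}{\frac{543}{10}} = \frac{100}{4843993} - \frac{104940}{181} = - \frac{508328607320}{876762733}$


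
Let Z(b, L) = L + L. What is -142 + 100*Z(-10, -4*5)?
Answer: -4142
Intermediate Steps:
Z(b, L) = 2*L
-142 + 100*Z(-10, -4*5) = -142 + 100*(2*(-4*5)) = -142 + 100*(2*(-20)) = -142 + 100*(-40) = -142 - 4000 = -4142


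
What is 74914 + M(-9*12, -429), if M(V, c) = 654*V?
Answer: 4282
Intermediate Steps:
74914 + M(-9*12, -429) = 74914 + 654*(-9*12) = 74914 + 654*(-108) = 74914 - 70632 = 4282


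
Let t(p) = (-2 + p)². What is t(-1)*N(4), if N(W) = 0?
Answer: 0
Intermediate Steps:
t(-1)*N(4) = (-2 - 1)²*0 = (-3)²*0 = 9*0 = 0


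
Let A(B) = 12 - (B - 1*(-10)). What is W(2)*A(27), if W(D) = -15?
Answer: 375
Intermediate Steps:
A(B) = 2 - B (A(B) = 12 - (B + 10) = 12 - (10 + B) = 12 + (-10 - B) = 2 - B)
W(2)*A(27) = -15*(2 - 1*27) = -15*(2 - 27) = -15*(-25) = 375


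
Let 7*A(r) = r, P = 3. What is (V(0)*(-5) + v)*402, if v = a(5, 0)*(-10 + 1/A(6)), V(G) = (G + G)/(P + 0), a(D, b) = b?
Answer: 0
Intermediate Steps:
A(r) = r/7
V(G) = 2*G/3 (V(G) = (G + G)/(3 + 0) = (2*G)/3 = (2*G)*(⅓) = 2*G/3)
v = 0 (v = 0*(-10 + 1/((⅐)*6)) = 0*(-10 + 1/(6/7)) = 0*(-10 + 7/6) = 0*(-53/6) = 0)
(V(0)*(-5) + v)*402 = (((⅔)*0)*(-5) + 0)*402 = (0*(-5) + 0)*402 = (0 + 0)*402 = 0*402 = 0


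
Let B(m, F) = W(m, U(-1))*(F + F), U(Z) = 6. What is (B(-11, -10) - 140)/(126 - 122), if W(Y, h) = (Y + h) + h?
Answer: -40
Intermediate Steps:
W(Y, h) = Y + 2*h
B(m, F) = 2*F*(12 + m) (B(m, F) = (m + 2*6)*(F + F) = (m + 12)*(2*F) = (12 + m)*(2*F) = 2*F*(12 + m))
(B(-11, -10) - 140)/(126 - 122) = (2*(-10)*(12 - 11) - 140)/(126 - 122) = (2*(-10)*1 - 140)/4 = (-20 - 140)/4 = (1/4)*(-160) = -40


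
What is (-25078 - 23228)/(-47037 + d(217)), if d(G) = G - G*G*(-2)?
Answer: -8051/7893 ≈ -1.0200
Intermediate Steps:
d(G) = G + 2*G² (d(G) = G - G²*(-2) = G - (-2)*G² = G + 2*G²)
(-25078 - 23228)/(-47037 + d(217)) = (-25078 - 23228)/(-47037 + 217*(1 + 2*217)) = -48306/(-47037 + 217*(1 + 434)) = -48306/(-47037 + 217*435) = -48306/(-47037 + 94395) = -48306/47358 = -48306*1/47358 = -8051/7893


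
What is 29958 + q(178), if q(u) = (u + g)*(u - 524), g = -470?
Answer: 130990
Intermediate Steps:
q(u) = (-524 + u)*(-470 + u) (q(u) = (u - 470)*(u - 524) = (-470 + u)*(-524 + u) = (-524 + u)*(-470 + u))
29958 + q(178) = 29958 + (246280 + 178² - 994*178) = 29958 + (246280 + 31684 - 176932) = 29958 + 101032 = 130990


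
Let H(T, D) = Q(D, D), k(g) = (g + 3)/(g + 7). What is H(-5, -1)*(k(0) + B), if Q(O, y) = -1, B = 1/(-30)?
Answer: -83/210 ≈ -0.39524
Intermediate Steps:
B = -1/30 ≈ -0.033333
k(g) = (3 + g)/(7 + g)
H(T, D) = -1
H(-5, -1)*(k(0) + B) = -((3 + 0)/(7 + 0) - 1/30) = -(3/7 - 1/30) = -1*83/210 = -83/210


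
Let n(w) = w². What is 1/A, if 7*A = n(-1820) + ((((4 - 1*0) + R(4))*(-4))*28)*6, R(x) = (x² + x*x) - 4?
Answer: 1/470128 ≈ 2.1271e-6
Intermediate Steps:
R(x) = -4 + 2*x² (R(x) = (x² + x²) - 4 = 2*x² - 4 = -4 + 2*x²)
A = 470128 (A = ((-1820)² + ((((4 - 1*0) + (-4 + 2*4²))*(-4))*28)*6)/7 = (3312400 + ((((4 + 0) + (-4 + 2*16))*(-4))*28)*6)/7 = (3312400 + (((4 + (-4 + 32))*(-4))*28)*6)/7 = (3312400 + (((4 + 28)*(-4))*28)*6)/7 = (3312400 + ((32*(-4))*28)*6)/7 = (3312400 - 128*28*6)/7 = (3312400 - 3584*6)/7 = (3312400 - 21504)/7 = (⅐)*3290896 = 470128)
1/A = 1/470128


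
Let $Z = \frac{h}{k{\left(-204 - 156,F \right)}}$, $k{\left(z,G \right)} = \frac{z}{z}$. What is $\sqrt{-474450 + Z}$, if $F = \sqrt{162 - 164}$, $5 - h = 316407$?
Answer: $2 i \sqrt{197713} \approx 889.3 i$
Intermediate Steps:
$h = -316402$ ($h = 5 - 316407 = -316402$)
$F = i \sqrt{2}$ ($F = \sqrt{-2} = i \sqrt{2} \approx 1.4142 i$)
$k{\left(z,G \right)} = 1$
$Z = -316402$ ($Z = - \frac{316402}{1} = \left(-316402\right) 1 = -316402$)
$\sqrt{-474450 + Z} = \sqrt{-474450 - 316402} = \sqrt{-790852} = 2 i \sqrt{197713}$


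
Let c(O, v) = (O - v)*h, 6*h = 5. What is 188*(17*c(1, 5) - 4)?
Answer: -34216/3 ≈ -11405.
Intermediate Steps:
h = ⅚ (h = (⅙)*5 = ⅚ ≈ 0.83333)
c(O, v) = -5*v/6 + 5*O/6 (c(O, v) = (O - v)*(⅚) = -5*v/6 + 5*O/6)
188*(17*c(1, 5) - 4) = 188*(17*(-⅚*5 + (⅚)*1) - 4) = 188*(17*(-25/6 + ⅚) - 4) = 188*(17*(-10/3) - 4) = 188*(-170/3 - 4) = 188*(-182/3) = -34216/3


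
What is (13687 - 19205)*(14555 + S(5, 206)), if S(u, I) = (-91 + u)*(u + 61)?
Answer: -48994322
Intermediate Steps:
S(u, I) = (-91 + u)*(61 + u)
(13687 - 19205)*(14555 + S(5, 206)) = (13687 - 19205)*(14555 + (-5551 + 5² - 30*5)) = -5518*(14555 + (-5551 + 25 - 150)) = -5518*(14555 - 5676) = -5518*8879 = -48994322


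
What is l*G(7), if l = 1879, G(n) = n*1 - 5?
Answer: 3758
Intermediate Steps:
G(n) = -5 + n (G(n) = n - 5 = -5 + n)
l*G(7) = 1879*(-5 + 7) = 1879*2 = 3758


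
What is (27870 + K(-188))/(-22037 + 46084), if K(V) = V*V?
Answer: 63214/24047 ≈ 2.6288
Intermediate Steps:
K(V) = V²
(27870 + K(-188))/(-22037 + 46084) = (27870 + (-188)²)/(-22037 + 46084) = (27870 + 35344)/24047 = 63214*(1/24047) = 63214/24047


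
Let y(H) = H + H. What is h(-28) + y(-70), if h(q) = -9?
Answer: -149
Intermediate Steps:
y(H) = 2*H
h(-28) + y(-70) = -9 + 2*(-70) = -9 - 140 = -149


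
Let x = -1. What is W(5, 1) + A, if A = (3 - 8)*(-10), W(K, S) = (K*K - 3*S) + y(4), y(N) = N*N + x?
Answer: 87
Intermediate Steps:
y(N) = -1 + N**2 (y(N) = N*N - 1 = N**2 - 1 = -1 + N**2)
W(K, S) = 15 + K**2 - 3*S (W(K, S) = (K*K - 3*S) + (-1 + 4**2) = (K**2 - 3*S) + (-1 + 16) = (K**2 - 3*S) + 15 = 15 + K**2 - 3*S)
A = 50 (A = -5*(-10) = 50)
W(5, 1) + A = (15 + 5**2 - 3*1) + 50 = (15 + 25 - 3) + 50 = 37 + 50 = 87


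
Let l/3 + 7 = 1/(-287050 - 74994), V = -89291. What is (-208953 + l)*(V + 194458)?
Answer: -7956702049932453/362044 ≈ -2.1977e+10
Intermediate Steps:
l = -7602927/362044 (l = -21 + 3/(-287050 - 74994) = -21 + 3/(-362044) = -21 + 3*(-1/362044) = -21 - 3/362044 = -7602927/362044 ≈ -21.000)
(-208953 + l)*(V + 194458) = (-208953 - 7602927/362044)*(-89291 + 194458) = -75657782859/362044*105167 = -7956702049932453/362044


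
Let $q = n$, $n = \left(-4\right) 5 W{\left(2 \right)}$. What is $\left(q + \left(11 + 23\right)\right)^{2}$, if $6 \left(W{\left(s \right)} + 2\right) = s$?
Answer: $\frac{40804}{9} \approx 4533.8$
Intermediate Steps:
$W{\left(s \right)} = -2 + \frac{s}{6}$
$n = \frac{100}{3}$ ($n = \left(-4\right) 5 \left(-2 + \frac{1}{6} \cdot 2\right) = - 20 \left(-2 + \frac{1}{3}\right) = \left(-20\right) \left(- \frac{5}{3}\right) = \frac{100}{3} \approx 33.333$)
$q = \frac{100}{3} \approx 33.333$
$\left(q + \left(11 + 23\right)\right)^{2} = \left(\frac{100}{3} + \left(11 + 23\right)\right)^{2} = \left(\frac{100}{3} + 34\right)^{2} = \left(\frac{202}{3}\right)^{2} = \frac{40804}{9}$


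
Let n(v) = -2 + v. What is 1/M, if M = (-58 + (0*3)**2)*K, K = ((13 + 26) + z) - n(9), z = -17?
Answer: -1/870 ≈ -0.0011494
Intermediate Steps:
K = 15 (K = ((13 + 26) - 17) - (-2 + 9) = (39 - 17) - 1*7 = 22 - 7 = 15)
M = -870 (M = (-58 + (0*3)**2)*15 = (-58 + 0**2)*15 = (-58 + 0)*15 = -58*15 = -870)
1/M = 1/(-870) = -1/870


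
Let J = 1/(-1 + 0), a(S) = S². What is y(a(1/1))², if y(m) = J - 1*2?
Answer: 9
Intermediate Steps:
J = -1 (J = 1/(-1) = -1)
y(m) = -3 (y(m) = -1 - 1*2 = -1 - 2 = -3)
y(a(1/1))² = (-3)² = 9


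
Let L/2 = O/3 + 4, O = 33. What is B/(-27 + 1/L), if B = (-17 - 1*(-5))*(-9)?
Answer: -3240/809 ≈ -4.0049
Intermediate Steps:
L = 30 (L = 2*(33/3 + 4) = 2*(33*(1/3) + 4) = 2*(11 + 4) = 2*15 = 30)
B = 108 (B = (-17 + 5)*(-9) = -12*(-9) = 108)
B/(-27 + 1/L) = 108/(-27 + 1/30) = 108/(-809/30) = -30/809*108 = -3240/809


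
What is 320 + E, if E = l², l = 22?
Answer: 804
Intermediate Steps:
E = 484 (E = 22² = 484)
320 + E = 320 + 484 = 804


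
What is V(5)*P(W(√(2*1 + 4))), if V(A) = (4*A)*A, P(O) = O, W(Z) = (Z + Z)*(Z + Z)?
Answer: 2400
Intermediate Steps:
W(Z) = 4*Z² (W(Z) = (2*Z)*(2*Z) = 4*Z²)
V(A) = 4*A²
V(5)*P(W(√(2*1 + 4))) = (4*5²)*(4*(√(2*1 + 4))²) = (4*25)*(4*(√(2 + 4))²) = 100*(4*(√6)²) = 100*(4*6) = 100*24 = 2400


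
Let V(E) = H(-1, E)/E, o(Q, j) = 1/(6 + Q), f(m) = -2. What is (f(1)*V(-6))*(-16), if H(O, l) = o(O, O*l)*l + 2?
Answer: -64/15 ≈ -4.2667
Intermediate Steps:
H(O, l) = 2 + l/(6 + O) (H(O, l) = l/(6 + O) + 2 = 2 + l/(6 + O))
V(E) = (2 + E/5)/E (V(E) = ((12 + E + 2*(-1))/(6 - 1))/E = ((12 + E - 2)/5)/E = ((10 + E)/5)/E = (2 + E/5)/E)
(f(1)*V(-6))*(-16) = -2*(10 - 6)/(5*(-6))*(-16) = -2*(-1)*4/(5*6)*(-16) = -2*(-2/15)*(-16) = (4/15)*(-16) = -64/15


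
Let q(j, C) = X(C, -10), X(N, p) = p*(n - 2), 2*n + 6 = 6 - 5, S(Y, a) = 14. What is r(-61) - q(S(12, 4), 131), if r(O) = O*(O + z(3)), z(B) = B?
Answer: 3493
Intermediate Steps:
n = -5/2 (n = -3 + (6 - 5)/2 = -3 + (½)*1 = -3 + ½ = -5/2 ≈ -2.5000)
r(O) = O*(3 + O) (r(O) = O*(O + 3) = O*(3 + O))
X(N, p) = -9*p/2 (X(N, p) = p*(-5/2 - 2) = p*(-9/2) = -9*p/2)
q(j, C) = 45 (q(j, C) = -9/2*(-10) = 45)
r(-61) - q(S(12, 4), 131) = -61*(3 - 61) - 1*45 = -61*(-58) - 45 = 3538 - 45 = 3493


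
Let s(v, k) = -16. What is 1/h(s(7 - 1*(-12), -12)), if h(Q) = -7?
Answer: -⅐ ≈ -0.14286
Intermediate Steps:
1/h(s(7 - 1*(-12), -12)) = 1/(-7) = -⅐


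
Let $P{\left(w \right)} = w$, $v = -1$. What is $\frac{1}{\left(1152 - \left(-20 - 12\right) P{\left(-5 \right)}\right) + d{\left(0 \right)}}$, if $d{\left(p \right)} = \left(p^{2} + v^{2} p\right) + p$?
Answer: $\frac{1}{992} \approx 0.0010081$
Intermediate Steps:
$d{\left(p \right)} = p^{2} + 2 p$ ($d{\left(p \right)} = \left(p^{2} + \left(-1\right)^{2} p\right) + p = \left(p^{2} + 1 p\right) + p = \left(p^{2} + p\right) + p = \left(p + p^{2}\right) + p = p^{2} + 2 p$)
$\frac{1}{\left(1152 - \left(-20 - 12\right) P{\left(-5 \right)}\right) + d{\left(0 \right)}} = \frac{1}{\left(1152 - \left(-20 - 12\right) \left(-5\right)\right) + 0 \left(2 + 0\right)} = \frac{1}{\left(1152 - \left(-32\right) \left(-5\right)\right) + 0 \cdot 2} = \frac{1}{\left(1152 - 160\right) + 0} = \frac{1}{992 + 0} = \frac{1}{992}$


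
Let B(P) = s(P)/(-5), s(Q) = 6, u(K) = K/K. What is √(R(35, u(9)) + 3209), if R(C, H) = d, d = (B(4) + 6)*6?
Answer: √80945/5 ≈ 56.902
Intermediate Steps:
u(K) = 1
B(P) = -6/5 (B(P) = 6/(-5) = 6*(-⅕) = -6/5)
d = 144/5 (d = (-6/5 + 6)*6 = (24/5)*6 = 144/5 ≈ 28.800)
R(C, H) = 144/5
√(R(35, u(9)) + 3209) = √(144/5 + 3209) = √(16189/5) = √80945/5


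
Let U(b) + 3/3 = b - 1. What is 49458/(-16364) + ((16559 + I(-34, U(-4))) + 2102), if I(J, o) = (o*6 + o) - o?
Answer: 152365021/8182 ≈ 18622.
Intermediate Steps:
U(b) = -2 + b (U(b) = -1 + (b - 1) = -1 + (-1 + b) = -2 + b)
I(J, o) = 6*o (I(J, o) = (6*o + o) - o = 7*o - o = 6*o)
49458/(-16364) + ((16559 + I(-34, U(-4))) + 2102) = 49458/(-16364) + ((16559 + 6*(-2 - 4)) + 2102) = 49458*(-1/16364) + ((16559 + 6*(-6)) + 2102) = -24729/8182 + ((16559 - 36) + 2102) = -24729/8182 + (16523 + 2102) = -24729/8182 + 18625 = 152365021/8182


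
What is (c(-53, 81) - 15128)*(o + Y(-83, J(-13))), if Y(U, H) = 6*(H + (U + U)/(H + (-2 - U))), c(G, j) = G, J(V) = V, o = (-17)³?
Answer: 75990728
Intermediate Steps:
o = -4913
Y(U, H) = 6*H + 12*U/(-2 + H - U) (Y(U, H) = 6*(H + (2*U)/(-2 + H - U)) = 6*(H + 2*U/(-2 + H - U)) = 6*H + 12*U/(-2 + H - U))
(c(-53, 81) - 15128)*(o + Y(-83, J(-13))) = (-53 - 15128)*(-4913 + 6*(-1*(-13)² - 2*(-83) + 2*(-13) - 13*(-83))/(2 - 83 - 1*(-13))) = -15181*(-4913 + 6*(-1*169 + 166 - 26 + 1079)/(2 - 83 + 13)) = -15181*(-4913 + 6*(-169 + 166 - 26 + 1079)/(-68)) = -15181*(-4913 + 6*(-1/68)*1050) = -15181*(-4913 - 1575/17) = -15181*(-85096/17) = 75990728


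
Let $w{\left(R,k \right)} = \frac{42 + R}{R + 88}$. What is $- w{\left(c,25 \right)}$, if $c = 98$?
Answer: $- \frac{70}{93} \approx -0.75269$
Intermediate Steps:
$w{\left(R,k \right)} = \frac{42 + R}{88 + R}$
$- w{\left(c,25 \right)} = - \frac{42 + 98}{88 + 98} = - \frac{140}{186} = \left(-1\right) \frac{70}{93} = - \frac{70}{93}$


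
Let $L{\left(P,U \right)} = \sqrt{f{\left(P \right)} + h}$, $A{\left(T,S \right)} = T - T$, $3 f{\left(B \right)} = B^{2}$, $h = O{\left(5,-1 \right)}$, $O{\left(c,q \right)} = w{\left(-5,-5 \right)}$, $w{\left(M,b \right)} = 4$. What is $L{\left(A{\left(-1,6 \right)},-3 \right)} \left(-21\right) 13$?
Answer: $-546$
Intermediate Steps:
$O{\left(c,q \right)} = 4$
$h = 4$
$f{\left(B \right)} = \frac{B^{2}}{3}$
$A{\left(T,S \right)} = 0$
$L{\left(P,U \right)} = \sqrt{4 + \frac{P^{2}}{3}}$ ($L{\left(P,U \right)} = \sqrt{\frac{P^{2}}{3} + 4} = \sqrt{4 + \frac{P^{2}}{3}}$)
$L{\left(A{\left(-1,6 \right)},-3 \right)} \left(-21\right) 13 = \frac{\sqrt{36 + 3 \cdot 0^{2}}}{3} \left(-21\right) 13 = \frac{\sqrt{36 + 3 \cdot 0}}{3} \left(-21\right) 13 = \frac{\sqrt{36 + 0}}{3} \left(-21\right) 13 = \frac{\sqrt{36}}{3} \left(-21\right) 13 = \frac{1}{3} \cdot 6 \left(-21\right) 13 = 2 \left(-21\right) 13 = \left(-42\right) 13 = -546$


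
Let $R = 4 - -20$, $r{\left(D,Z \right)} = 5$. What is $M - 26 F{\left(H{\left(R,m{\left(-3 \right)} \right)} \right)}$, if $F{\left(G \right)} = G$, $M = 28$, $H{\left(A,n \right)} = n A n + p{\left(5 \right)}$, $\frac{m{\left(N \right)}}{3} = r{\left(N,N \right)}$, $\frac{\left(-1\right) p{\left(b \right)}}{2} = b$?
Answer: $-140112$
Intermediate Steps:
$p{\left(b \right)} = - 2 b$
$m{\left(N \right)} = 15$ ($m{\left(N \right)} = 3 \cdot 5 = 15$)
$R = 24$ ($R = 4 + 20 = 24$)
$H{\left(A,n \right)} = -10 + A n^{2}$ ($H{\left(A,n \right)} = n A n - 10 = A n n - 10 = A n^{2} - 10 = -10 + A n^{2}$)
$M - 26 F{\left(H{\left(R,m{\left(-3 \right)} \right)} \right)} = 28 - 26 \left(-10 + 24 \cdot 15^{2}\right) = 28 - 26 \left(-10 + 24 \cdot 225\right) = 28 - 26 \left(-10 + 5400\right) = 28 - 140140 = -140112$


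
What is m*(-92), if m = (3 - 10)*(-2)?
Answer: -1288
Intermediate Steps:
m = 14 (m = -7*(-2) = 14)
m*(-92) = 14*(-92) = -1288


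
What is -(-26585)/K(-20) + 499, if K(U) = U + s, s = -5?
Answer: -2822/5 ≈ -564.40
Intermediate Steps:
K(U) = -5 + U (K(U) = U - 5 = -5 + U)
-(-26585)/K(-20) + 499 = -(-26585)/(-5 - 20) + 499 = -(-26585)/(-25) + 499 = -(-26585)*(-1)/25 + 499 = -65*409/25 + 499 = -5317/5 + 499 = -2822/5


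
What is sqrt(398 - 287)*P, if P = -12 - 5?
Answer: -17*sqrt(111) ≈ -179.11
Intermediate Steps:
P = -17
sqrt(398 - 287)*P = sqrt(398 - 287)*(-17) = sqrt(111)*(-17) = -17*sqrt(111)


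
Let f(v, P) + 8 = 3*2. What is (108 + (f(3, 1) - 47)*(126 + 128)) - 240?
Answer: -12578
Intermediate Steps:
f(v, P) = -2 (f(v, P) = -8 + 3*2 = -8 + 6 = -2)
(108 + (f(3, 1) - 47)*(126 + 128)) - 240 = (108 + (-2 - 47)*(126 + 128)) - 240 = (108 - 49*254) - 240 = (108 - 12446) - 240 = -12338 - 240 = -12578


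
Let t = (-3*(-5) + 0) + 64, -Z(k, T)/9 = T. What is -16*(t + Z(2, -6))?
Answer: -2128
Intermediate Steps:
Z(k, T) = -9*T
t = 79 (t = (15 + 0) + 64 = 15 + 64 = 79)
-16*(t + Z(2, -6)) = -16*(79 - 9*(-6)) = -16*(79 + 54) = -16*133 = -2128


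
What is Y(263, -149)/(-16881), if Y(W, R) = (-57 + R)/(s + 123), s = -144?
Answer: -206/354501 ≈ -0.00058110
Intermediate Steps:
Y(W, R) = 19/7 - R/21 (Y(W, R) = (-57 + R)/(-144 + 123) = (-57 + R)/(-21) = (-57 + R)*(-1/21) = 19/7 - R/21)
Y(263, -149)/(-16881) = (19/7 - 1/21*(-149))/(-16881) = (19/7 + 149/21)*(-1/16881) = (206/21)*(-1/16881) = -206/354501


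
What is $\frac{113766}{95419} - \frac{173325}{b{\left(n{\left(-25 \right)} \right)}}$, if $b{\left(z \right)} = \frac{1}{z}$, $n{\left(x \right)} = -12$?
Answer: $\frac{198462091866}{95419} \approx 2.0799 \cdot 10^{6}$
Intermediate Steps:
$\frac{113766}{95419} - \frac{173325}{b{\left(n{\left(-25 \right)} \right)}} = \frac{113766}{95419} - \frac{173325}{\frac{1}{-12}} = 113766 \cdot \frac{1}{95419} - \frac{173325}{- \frac{1}{12}} = \frac{113766}{95419} - -2079900 = \frac{113766}{95419} + 2079900 = \frac{198462091866}{95419}$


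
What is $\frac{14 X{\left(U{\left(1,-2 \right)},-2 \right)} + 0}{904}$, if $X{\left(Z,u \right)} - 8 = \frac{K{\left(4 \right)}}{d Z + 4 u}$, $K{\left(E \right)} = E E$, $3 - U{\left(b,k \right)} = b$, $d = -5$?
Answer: $\frac{112}{1017} \approx 0.11013$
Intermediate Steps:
$U{\left(b,k \right)} = 3 - b$
$K{\left(E \right)} = E^{2}$
$X{\left(Z,u \right)} = 8 + \frac{16}{- 5 Z + 4 u}$ ($X{\left(Z,u \right)} = 8 + \frac{4^{2}}{- 5 Z + 4 u} = 8 + \frac{16}{- 5 Z + 4 u}$)
$\frac{14 X{\left(U{\left(1,-2 \right)},-2 \right)} + 0}{904} = \frac{14 \frac{8 \left(2 - 5 \left(3 - 1\right) + 4 \left(-2\right)\right)}{- 5 \left(3 - 1\right) + 4 \left(-2\right)} + 0}{904} = \left(14 \frac{8 \left(2 - 5 \left(3 - 1\right) - 8\right)}{- 5 \left(3 - 1\right) - 8} + 0\right) \frac{1}{904} = \left(14 \frac{8 \left(2 - 10 - 8\right)}{\left(-5\right) 2 - 8} + 0\right) \frac{1}{904} = \left(14 \frac{8 \left(2 - 10 - 8\right)}{-10 - 8} + 0\right) \frac{1}{904} = \left(14 \cdot 8 \frac{1}{-18} \left(-16\right) + 0\right) \frac{1}{904} = \left(14 \cdot 8 \left(- \frac{1}{18}\right) \left(-16\right) + 0\right) \frac{1}{904} = \left(14 \cdot \frac{64}{9} + 0\right) \frac{1}{904} = \left(\frac{896}{9} + 0\right) \frac{1}{904} = \frac{896}{9} \cdot \frac{1}{904} = \frac{112}{1017}$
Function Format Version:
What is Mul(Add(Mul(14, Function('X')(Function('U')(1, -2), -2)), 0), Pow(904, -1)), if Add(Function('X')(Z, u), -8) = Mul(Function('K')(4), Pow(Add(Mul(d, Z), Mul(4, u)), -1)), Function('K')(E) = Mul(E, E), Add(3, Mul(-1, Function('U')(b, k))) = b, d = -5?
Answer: Rational(112, 1017) ≈ 0.11013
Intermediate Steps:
Function('U')(b, k) = Add(3, Mul(-1, b))
Function('K')(E) = Pow(E, 2)
Function('X')(Z, u) = Add(8, Mul(16, Pow(Add(Mul(-5, Z), Mul(4, u)), -1))) (Function('X')(Z, u) = Add(8, Mul(Pow(4, 2), Pow(Add(Mul(-5, Z), Mul(4, u)), -1))) = Add(8, Mul(16, Pow(Add(Mul(-5, Z), Mul(4, u)), -1))))
Mul(Add(Mul(14, Function('X')(Function('U')(1, -2), -2)), 0), Pow(904, -1)) = Mul(Add(Mul(14, Mul(8, Pow(Add(Mul(-5, Add(3, Mul(-1, 1))), Mul(4, -2)), -1), Add(2, Mul(-5, Add(3, Mul(-1, 1))), Mul(4, -2)))), 0), Pow(904, -1)) = Mul(Add(Mul(14, Mul(8, Pow(Add(Mul(-5, Add(3, -1)), -8), -1), Add(2, Mul(-5, Add(3, -1)), -8))), 0), Rational(1, 904)) = Mul(Add(Mul(14, Mul(8, Pow(Add(Mul(-5, 2), -8), -1), Add(2, Mul(-5, 2), -8))), 0), Rational(1, 904)) = Mul(Add(Mul(14, Mul(8, Pow(Add(-10, -8), -1), Add(2, -10, -8))), 0), Rational(1, 904)) = Mul(Add(Mul(14, Mul(8, Pow(-18, -1), -16)), 0), Rational(1, 904)) = Mul(Add(Mul(14, Mul(8, Rational(-1, 18), -16)), 0), Rational(1, 904)) = Mul(Add(Mul(14, Rational(64, 9)), 0), Rational(1, 904)) = Mul(Add(Rational(896, 9), 0), Rational(1, 904)) = Mul(Rational(896, 9), Rational(1, 904)) = Rational(112, 1017)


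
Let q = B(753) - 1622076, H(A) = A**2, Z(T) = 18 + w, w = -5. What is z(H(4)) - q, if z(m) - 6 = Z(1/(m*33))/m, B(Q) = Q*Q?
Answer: 16881181/16 ≈ 1.0551e+6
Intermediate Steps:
Z(T) = 13 (Z(T) = 18 - 5 = 13)
B(Q) = Q**2
z(m) = 6 + 13/m
q = -1055067 (q = 753**2 - 1622076 = 567009 - 1622076 = -1055067)
z(H(4)) - q = (6 + 13/(4**2)) - 1*(-1055067) = (6 + 13/16) + 1055067 = 109/16 + 1055067 = 16881181/16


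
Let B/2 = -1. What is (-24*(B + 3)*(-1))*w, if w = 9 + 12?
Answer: 504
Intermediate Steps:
B = -2 (B = 2*(-1) = -2)
w = 21
(-24*(B + 3)*(-1))*w = -24*(-2 + 3)*(-1)*21 = -24*(-1)*21 = 24*21 = 504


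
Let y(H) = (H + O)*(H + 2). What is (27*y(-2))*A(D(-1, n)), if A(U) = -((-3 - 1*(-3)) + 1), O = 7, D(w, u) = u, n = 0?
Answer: 0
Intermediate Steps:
A(U) = -1 (A(U) = -((-3 + 3) + 1) = -(0 + 1) = -1*1 = -1)
y(H) = (2 + H)*(7 + H) (y(H) = (H + 7)*(H + 2) = (7 + H)*(2 + H) = (2 + H)*(7 + H))
(27*y(-2))*A(D(-1, n)) = (27*(14 + (-2)**2 + 9*(-2)))*(-1) = (27*(14 + 4 - 18))*(-1) = (27*0)*(-1) = 0*(-1) = 0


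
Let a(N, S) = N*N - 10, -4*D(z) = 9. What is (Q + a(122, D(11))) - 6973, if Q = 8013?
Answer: 15914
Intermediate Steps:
D(z) = -9/4 (D(z) = -¼*9 = -9/4)
a(N, S) = -10 + N² (a(N, S) = N² - 10 = -10 + N²)
(Q + a(122, D(11))) - 6973 = (8013 + (-10 + 122²)) - 6973 = (8013 + (-10 + 14884)) - 6973 = (8013 + 14874) - 6973 = 22887 - 6973 = 15914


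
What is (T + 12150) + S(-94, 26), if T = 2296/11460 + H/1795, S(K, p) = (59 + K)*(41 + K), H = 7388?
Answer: 2881814413/205707 ≈ 14009.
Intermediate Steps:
S(K, p) = (41 + K)*(59 + K)
T = 887878/205707 (T = 2296/11460 + 7388/1795 = 2296*(1/11460) + 7388*(1/1795) = 574/2865 + 7388/1795 = 887878/205707 ≈ 4.3162)
(T + 12150) + S(-94, 26) = (887878/205707 + 12150) + (2419 + (-94)² + 100*(-94)) = 2500227928/205707 + (2419 + 8836 - 9400) = 2500227928/205707 + 1855 = 2881814413/205707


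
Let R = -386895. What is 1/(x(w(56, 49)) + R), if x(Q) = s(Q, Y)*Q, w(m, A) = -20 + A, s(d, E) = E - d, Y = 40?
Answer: -1/386576 ≈ -2.5868e-6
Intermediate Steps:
x(Q) = Q*(40 - Q) (x(Q) = (40 - Q)*Q = Q*(40 - Q))
1/(x(w(56, 49)) + R) = 1/((-20 + 49)*(40 - (-20 + 49)) - 386895) = 1/(29*(40 - 1*29) - 386895) = 1/(29*(40 - 29) - 386895) = 1/(29*11 - 386895) = 1/(319 - 386895) = 1/(-386576) = -1/386576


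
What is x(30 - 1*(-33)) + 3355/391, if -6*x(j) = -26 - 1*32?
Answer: 21404/1173 ≈ 18.247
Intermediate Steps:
x(j) = 29/3 (x(j) = -(-26 - 1*32)/6 = -(-26 - 32)/6 = -⅙*(-58) = 29/3)
x(30 - 1*(-33)) + 3355/391 = 29/3 + 3355/391 = 21404/1173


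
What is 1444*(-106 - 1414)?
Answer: -2194880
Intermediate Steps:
1444*(-106 - 1414) = 1444*(-1520) = -2194880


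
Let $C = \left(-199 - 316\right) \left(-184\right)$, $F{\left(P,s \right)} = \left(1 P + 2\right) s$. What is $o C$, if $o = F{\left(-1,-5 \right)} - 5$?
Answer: $-947600$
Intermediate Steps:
$F{\left(P,s \right)} = s \left(2 + P\right)$ ($F{\left(P,s \right)} = \left(P + 2\right) s = \left(2 + P\right) s = s \left(2 + P\right)$)
$C = 94760$ ($C = \left(-515\right) \left(-184\right) = 94760$)
$o = -10$ ($o = - 5 \left(2 - 1\right) - 5 = \left(-5\right) 1 - 5 = -5 - 5 = -10$)
$o C = \left(-10\right) 94760 = -947600$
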